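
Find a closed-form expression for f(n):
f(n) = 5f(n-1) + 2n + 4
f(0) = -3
First-order linear with linear forcing.
Homogeneous solution: f_h(n) = A·(5)^n.
Try particular f_p(n) = pn + q. Substituting:
  pn + q = 5(p(n-1) + q) + 2n + 4.
Matching the n-coefficient: p = 5p + 2 ⇒ p = - \frac{1}{2}.
Matching constants: q = -5p + 5q + 4 ⇒ q = - \frac{13}{8}.
General: f(n) = A·(5)^n - \frac{n}{2} - \frac{13}{8}.
Apply f(0) = -3: A - \frac{13}{8} = -3 ⇒ A = - \frac{11}{8}.
So f(n) = - \frac{11 \cdot 5^{n}}{8} - \frac{n}{2} - \frac{13}{8}.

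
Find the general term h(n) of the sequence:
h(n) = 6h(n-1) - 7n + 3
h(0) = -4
First-order linear with linear forcing.
Homogeneous solution: h_h(n) = A·(6)^n.
Try particular h_p(n) = pn + q. Substituting:
  pn + q = 6(p(n-1) + q) - 7n + 3.
Matching the n-coefficient: p = 6p - 7 ⇒ p = \frac{7}{5}.
Matching constants: q = -6p + 6q + 3 ⇒ q = \frac{27}{25}.
General: h(n) = A·(6)^n + \frac{7 n}{5} + \frac{27}{25}.
Apply h(0) = -4: A + \frac{27}{25} = -4 ⇒ A = - \frac{127}{25}.
So h(n) = - \frac{127 \cdot 6^{n}}{25} + \frac{7 n}{5} + \frac{27}{25}.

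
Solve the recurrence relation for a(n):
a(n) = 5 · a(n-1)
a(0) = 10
Pure geometric recurrence with ratio 5.
By induction a(n) = a(0) · (5)^n = 10 \cdot 5^{n}.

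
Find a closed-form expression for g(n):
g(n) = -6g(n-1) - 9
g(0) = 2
First-order linear non-homogeneous.
Homogeneous solution: g_h(n) = A·(-6)^n.
Try constant particular solution g_p = K: K = -6K - 9 ⇒ K = - \frac{9}{7}.
General: g(n) = A·(-6)^n - \frac{9}{7}.
Apply g(0) = 2: A - \frac{9}{7} = 2 ⇒ A = \frac{23}{7}.
So g(n) = \frac{23 \left(-6\right)^{n}}{7} - \frac{9}{7}.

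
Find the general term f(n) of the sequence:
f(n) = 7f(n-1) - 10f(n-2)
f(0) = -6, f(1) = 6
Characteristic equation: x² - 7x + 10 = 0, which factors as (x - (2))(x - (5)) = 0.
Roots r₁ = 2, r₂ = 5 (distinct).
General solution: f(n) = A·(2)^n + B·(5)^n.
From f(0) = -6: A + B = -6.
From f(1) = 6: 2A + 5B = 6.
Solving: A = -12, B = 6.
So f(n) = - 12 \cdot 2^{n} + 6 \cdot 5^{n}.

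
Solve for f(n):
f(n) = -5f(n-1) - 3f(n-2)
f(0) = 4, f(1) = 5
Characteristic equation: x² + 5x + 3 = 0.
Discriminant Δ = (-5)² + 4·(-3) = 13.
Roots r₁,₂ = (-5 ± √13)/2, so r₁ = - \frac{5}{2} + \frac{\sqrt{13}}{2}, r₂ = - \frac{5}{2} - \frac{\sqrt{13}}{2}.
General solution: f(n) = A·r₁^n + B·r₂^n.
From the initial conditions, A + B = 4 and r₁A + r₂B = 5.
Since r₁ - r₂ = √13: A = (5 - (4)r₂)/√13 = 2 + \frac{15 \sqrt{13}}{13}, and B = 4 - A = 2 - \frac{15 \sqrt{13}}{13}.
So f(n) = \left(2 + \frac{15 \sqrt{13}}{13}\right)\left(- \frac{5}{2} + \frac{\sqrt{13}}{2}\right)^n + \left(2 - \frac{15 \sqrt{13}}{13}\right)\left(- \frac{5}{2} - \frac{\sqrt{13}}{2}\right)^n.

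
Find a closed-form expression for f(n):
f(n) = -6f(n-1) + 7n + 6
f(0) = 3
First-order linear with linear forcing.
Homogeneous solution: f_h(n) = A·(-6)^n.
Try particular f_p(n) = pn + q. Substituting:
  pn + q = -6(p(n-1) + q) + 7n + 6.
Matching the n-coefficient: p = -6p + 7 ⇒ p = 1.
Matching constants: q = 6p - 6q + 6 ⇒ q = \frac{12}{7}.
General: f(n) = A·(-6)^n + n + \frac{12}{7}.
Apply f(0) = 3: A + \frac{12}{7} = 3 ⇒ A = \frac{9}{7}.
So f(n) = \frac{9 \left(-6\right)^{n}}{7} + n + \frac{12}{7}.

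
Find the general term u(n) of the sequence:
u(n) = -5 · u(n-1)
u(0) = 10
Pure geometric recurrence with ratio -5.
By induction u(n) = u(0) · (-5)^n = 10 \left(-5\right)^{n}.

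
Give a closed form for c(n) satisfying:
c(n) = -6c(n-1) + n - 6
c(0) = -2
First-order linear with linear forcing.
Homogeneous solution: c_h(n) = A·(-6)^n.
Try particular c_p(n) = pn + q. Substituting:
  pn + q = -6(p(n-1) + q) + n - 6.
Matching the n-coefficient: p = -6p + 1 ⇒ p = \frac{1}{7}.
Matching constants: q = 6p - 6q - 6 ⇒ q = - \frac{36}{49}.
General: c(n) = A·(-6)^n + \frac{n}{7} - \frac{36}{49}.
Apply c(0) = -2: A - \frac{36}{49} = -2 ⇒ A = - \frac{62}{49}.
So c(n) = - \frac{62 \left(-6\right)^{n}}{49} + \frac{n}{7} - \frac{36}{49}.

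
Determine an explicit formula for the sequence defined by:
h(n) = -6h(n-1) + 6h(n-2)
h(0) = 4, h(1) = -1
Characteristic equation: x² + 6x - 6 = 0.
Discriminant Δ = (-6)² + 4·(6) = 60.
Roots r₁,₂ = (-6 ± √60)/2, so r₁ = -3 + \sqrt{15}, r₂ = - \sqrt{15} - 3.
General solution: h(n) = A·r₁^n + B·r₂^n.
From the initial conditions, A + B = 4 and r₁A + r₂B = -1.
Since r₁ - r₂ = √60: A = (-1 - (4)r₂)/√60 = \frac{11 \sqrt{15}}{30} + 2, and B = 4 - A = 2 - \frac{11 \sqrt{15}}{30}.
So h(n) = \left(\frac{11 \sqrt{15}}{30} + 2\right)\left(-3 + \sqrt{15}\right)^n + \left(2 - \frac{11 \sqrt{15}}{30}\right)\left(- \sqrt{15} - 3\right)^n.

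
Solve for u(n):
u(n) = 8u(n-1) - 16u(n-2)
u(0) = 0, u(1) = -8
Characteristic equation: x² - 8x + 16 = 0, which is (x - (4))².
Repeated root r = 4.
General solution: u(n) = (A + Bn)·(4)^n.
From u(0) = 0: A = 0.
From u(1) = -8: (A + B)·(4) = -8 ⇒ B = -2.
So u(n) = \left(- 2 n\right) \cdot (4)^n.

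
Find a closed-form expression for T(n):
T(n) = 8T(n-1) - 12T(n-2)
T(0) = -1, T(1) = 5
Characteristic equation: x² - 8x + 12 = 0, which factors as (x - (2))(x - (6)) = 0.
Roots r₁ = 2, r₂ = 6 (distinct).
General solution: T(n) = A·(2)^n + B·(6)^n.
From T(0) = -1: A + B = -1.
From T(1) = 5: 2A + 6B = 5.
Solving: A = - \frac{11}{4}, B = \frac{7}{4}.
So T(n) = - \frac{11 \cdot 2^{n}}{4} + \frac{7 \cdot 6^{n}}{4}.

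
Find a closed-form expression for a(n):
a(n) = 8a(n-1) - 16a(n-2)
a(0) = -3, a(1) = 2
Characteristic equation: x² - 8x + 16 = 0, which is (x - (4))².
Repeated root r = 4.
General solution: a(n) = (A + Bn)·(4)^n.
From a(0) = -3: A = -3.
From a(1) = 2: (A + B)·(4) = 2 ⇒ B = \frac{7}{2}.
So a(n) = \left(\frac{7 n}{2} - 3\right) \cdot (4)^n.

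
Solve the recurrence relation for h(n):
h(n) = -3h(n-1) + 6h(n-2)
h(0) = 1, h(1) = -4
Characteristic equation: x² + 3x - 6 = 0.
Discriminant Δ = (-3)² + 4·(6) = 33.
Roots r₁,₂ = (-3 ± √33)/2, so r₁ = - \frac{3}{2} + \frac{\sqrt{33}}{2}, r₂ = - \frac{\sqrt{33}}{2} - \frac{3}{2}.
General solution: h(n) = A·r₁^n + B·r₂^n.
From the initial conditions, A + B = 1 and r₁A + r₂B = -4.
Since r₁ - r₂ = √33: A = (-4 - (1)r₂)/√33 = \frac{1}{2} - \frac{5 \sqrt{33}}{66}, and B = 1 - A = \frac{5 \sqrt{33}}{66} + \frac{1}{2}.
So h(n) = \left(\frac{1}{2} - \frac{5 \sqrt{33}}{66}\right)\left(- \frac{3}{2} + \frac{\sqrt{33}}{2}\right)^n + \left(\frac{5 \sqrt{33}}{66} + \frac{1}{2}\right)\left(- \frac{\sqrt{33}}{2} - \frac{3}{2}\right)^n.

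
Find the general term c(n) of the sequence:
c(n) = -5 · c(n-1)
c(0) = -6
Pure geometric recurrence with ratio -5.
By induction c(n) = c(0) · (-5)^n = - 6 \left(-5\right)^{n}.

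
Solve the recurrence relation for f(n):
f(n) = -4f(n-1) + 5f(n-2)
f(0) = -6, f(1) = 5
Characteristic equation: x² + 4x - 5 = 0, which factors as (x - (-5))(x - (1)) = 0.
Roots r₁ = -5, r₂ = 1 (distinct).
General solution: f(n) = A·(-5)^n + B·(1)^n.
From f(0) = -6: A + B = -6.
From f(1) = 5: -5A + B = 5.
Solving: A = - \frac{11}{6}, B = - \frac{25}{6}.
So f(n) = - \frac{11 \left(-5\right)^{n}}{6} - \frac{25}{6}.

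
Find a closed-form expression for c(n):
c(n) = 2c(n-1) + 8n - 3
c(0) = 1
First-order linear with linear forcing.
Homogeneous solution: c_h(n) = A·(2)^n.
Try particular c_p(n) = pn + q. Substituting:
  pn + q = 2(p(n-1) + q) + 8n - 3.
Matching the n-coefficient: p = 2p + 8 ⇒ p = -8.
Matching constants: q = -2p + 2q - 3 ⇒ q = -13.
General: c(n) = A·(2)^n - 8 n - 13.
Apply c(0) = 1: A - 13 = 1 ⇒ A = 14.
So c(n) = 14 \cdot 2^{n} - 8 n - 13.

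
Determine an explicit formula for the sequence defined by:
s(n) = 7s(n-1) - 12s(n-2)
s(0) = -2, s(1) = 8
Characteristic equation: x² - 7x + 12 = 0, which factors as (x - (4))(x - (3)) = 0.
Roots r₁ = 4, r₂ = 3 (distinct).
General solution: s(n) = A·(4)^n + B·(3)^n.
From s(0) = -2: A + B = -2.
From s(1) = 8: 4A + 3B = 8.
Solving: A = 14, B = -16.
So s(n) = - 16 \cdot 3^{n} + 14 \cdot 4^{n}.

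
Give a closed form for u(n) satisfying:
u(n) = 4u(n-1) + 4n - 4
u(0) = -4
First-order linear with linear forcing.
Homogeneous solution: u_h(n) = A·(4)^n.
Try particular u_p(n) = pn + q. Substituting:
  pn + q = 4(p(n-1) + q) + 4n - 4.
Matching the n-coefficient: p = 4p + 4 ⇒ p = - \frac{4}{3}.
Matching constants: q = -4p + 4q - 4 ⇒ q = - \frac{4}{9}.
General: u(n) = A·(4)^n - \frac{4 n}{3} - \frac{4}{9}.
Apply u(0) = -4: A - \frac{4}{9} = -4 ⇒ A = - \frac{32}{9}.
So u(n) = - \frac{32 \cdot 4^{n}}{9} - \frac{4 n}{3} - \frac{4}{9}.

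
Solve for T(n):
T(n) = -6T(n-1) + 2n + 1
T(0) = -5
First-order linear with linear forcing.
Homogeneous solution: T_h(n) = A·(-6)^n.
Try particular T_p(n) = pn + q. Substituting:
  pn + q = -6(p(n-1) + q) + 2n + 1.
Matching the n-coefficient: p = -6p + 2 ⇒ p = \frac{2}{7}.
Matching constants: q = 6p - 6q + 1 ⇒ q = \frac{19}{49}.
General: T(n) = A·(-6)^n + \frac{2 n}{7} + \frac{19}{49}.
Apply T(0) = -5: A + \frac{19}{49} = -5 ⇒ A = - \frac{264}{49}.
So T(n) = - \frac{264 \left(-6\right)^{n}}{49} + \frac{2 n}{7} + \frac{19}{49}.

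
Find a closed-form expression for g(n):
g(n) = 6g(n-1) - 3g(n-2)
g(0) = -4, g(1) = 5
Characteristic equation: x² - 6x + 3 = 0.
Discriminant Δ = (6)² + 4·(-3) = 24.
Roots r₁,₂ = (6 ± √24)/2, so r₁ = \sqrt{6} + 3, r₂ = 3 - \sqrt{6}.
General solution: g(n) = A·r₁^n + B·r₂^n.
From the initial conditions, A + B = -4 and r₁A + r₂B = 5.
Since r₁ - r₂ = √24: A = (5 - (-4)r₂)/√24 = -2 + \frac{17 \sqrt{6}}{12}, and B = -4 - A = - \frac{17 \sqrt{6}}{12} - 2.
So g(n) = \left(-2 + \frac{17 \sqrt{6}}{12}\right)\left(\sqrt{6} + 3\right)^n + \left(- \frac{17 \sqrt{6}}{12} - 2\right)\left(3 - \sqrt{6}\right)^n.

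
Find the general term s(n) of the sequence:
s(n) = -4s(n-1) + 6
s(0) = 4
First-order linear non-homogeneous.
Homogeneous solution: s_h(n) = A·(-4)^n.
Try constant particular solution s_p = K: K = -4K + 6 ⇒ K = \frac{6}{5}.
General: s(n) = A·(-4)^n + \frac{6}{5}.
Apply s(0) = 4: A + \frac{6}{5} = 4 ⇒ A = \frac{14}{5}.
So s(n) = \frac{14 \left(-4\right)^{n}}{5} + \frac{6}{5}.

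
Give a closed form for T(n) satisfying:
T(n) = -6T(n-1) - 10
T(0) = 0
First-order linear non-homogeneous.
Homogeneous solution: T_h(n) = A·(-6)^n.
Try constant particular solution T_p = K: K = -6K - 10 ⇒ K = - \frac{10}{7}.
General: T(n) = A·(-6)^n - \frac{10}{7}.
Apply T(0) = 0: A - \frac{10}{7} = 0 ⇒ A = \frac{10}{7}.
So T(n) = \frac{10 \left(-6\right)^{n}}{7} - \frac{10}{7}.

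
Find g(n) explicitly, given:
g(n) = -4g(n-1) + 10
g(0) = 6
First-order linear non-homogeneous.
Homogeneous solution: g_h(n) = A·(-4)^n.
Try constant particular solution g_p = K: K = -4K + 10 ⇒ K = 2.
General: g(n) = A·(-4)^n + 2.
Apply g(0) = 6: A + 2 = 6 ⇒ A = 4.
So g(n) = 4 \left(-4\right)^{n} + 2.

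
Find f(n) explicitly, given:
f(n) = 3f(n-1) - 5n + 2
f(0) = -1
First-order linear with linear forcing.
Homogeneous solution: f_h(n) = A·(3)^n.
Try particular f_p(n) = pn + q. Substituting:
  pn + q = 3(p(n-1) + q) - 5n + 2.
Matching the n-coefficient: p = 3p - 5 ⇒ p = \frac{5}{2}.
Matching constants: q = -3p + 3q + 2 ⇒ q = \frac{11}{4}.
General: f(n) = A·(3)^n + \frac{5 n}{2} + \frac{11}{4}.
Apply f(0) = -1: A + \frac{11}{4} = -1 ⇒ A = - \frac{15}{4}.
So f(n) = - \frac{15 \cdot 3^{n}}{4} + \frac{5 n}{2} + \frac{11}{4}.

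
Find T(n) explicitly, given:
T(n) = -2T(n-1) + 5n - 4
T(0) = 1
First-order linear with linear forcing.
Homogeneous solution: T_h(n) = A·(-2)^n.
Try particular T_p(n) = pn + q. Substituting:
  pn + q = -2(p(n-1) + q) + 5n - 4.
Matching the n-coefficient: p = -2p + 5 ⇒ p = \frac{5}{3}.
Matching constants: q = 2p - 2q - 4 ⇒ q = - \frac{2}{9}.
General: T(n) = A·(-2)^n + \frac{5 n}{3} - \frac{2}{9}.
Apply T(0) = 1: A - \frac{2}{9} = 1 ⇒ A = \frac{11}{9}.
So T(n) = \frac{11 \left(-2\right)^{n}}{9} + \frac{5 n}{3} - \frac{2}{9}.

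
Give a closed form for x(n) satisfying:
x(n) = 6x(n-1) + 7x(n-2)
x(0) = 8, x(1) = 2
Characteristic equation: x² - 6x - 7 = 0, which factors as (x - (7))(x - (-1)) = 0.
Roots r₁ = 7, r₂ = -1 (distinct).
General solution: x(n) = A·(7)^n + B·(-1)^n.
From x(0) = 8: A + B = 8.
From x(1) = 2: 7A - B = 2.
Solving: A = \frac{5}{4}, B = \frac{27}{4}.
So x(n) = \frac{27 \left(-1\right)^{n}}{4} + \frac{5 \cdot 7^{n}}{4}.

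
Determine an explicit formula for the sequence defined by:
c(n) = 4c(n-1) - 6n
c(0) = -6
First-order linear with linear forcing.
Homogeneous solution: c_h(n) = A·(4)^n.
Try particular c_p(n) = pn + q. Substituting:
  pn + q = 4(p(n-1) + q) - 6n.
Matching the n-coefficient: p = 4p - 6 ⇒ p = 2.
Matching constants: q = -4p + 4q ⇒ q = \frac{8}{3}.
General: c(n) = A·(4)^n + 2 n + \frac{8}{3}.
Apply c(0) = -6: A + \frac{8}{3} = -6 ⇒ A = - \frac{26}{3}.
So c(n) = - \frac{26 \cdot 4^{n}}{3} + 2 n + \frac{8}{3}.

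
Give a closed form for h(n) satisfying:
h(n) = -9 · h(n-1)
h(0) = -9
Pure geometric recurrence with ratio -9.
By induction h(n) = h(0) · (-9)^n = - 9 \left(-9\right)^{n}.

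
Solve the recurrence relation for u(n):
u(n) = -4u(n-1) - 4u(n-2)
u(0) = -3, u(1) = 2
Characteristic equation: x² + 4x + 4 = 0, which is (x - (-2))².
Repeated root r = -2.
General solution: u(n) = (A + Bn)·(-2)^n.
From u(0) = -3: A = -3.
From u(1) = 2: (A + B)·(-2) = 2 ⇒ B = 2.
So u(n) = \left(2 n - 3\right) \cdot (-2)^n.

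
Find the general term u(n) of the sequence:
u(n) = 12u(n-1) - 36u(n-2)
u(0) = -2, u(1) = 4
Characteristic equation: x² - 12x + 36 = 0, which is (x - (6))².
Repeated root r = 6.
General solution: u(n) = (A + Bn)·(6)^n.
From u(0) = -2: A = -2.
From u(1) = 4: (A + B)·(6) = 4 ⇒ B = \frac{8}{3}.
So u(n) = \left(\frac{8 n}{3} - 2\right) \cdot (6)^n.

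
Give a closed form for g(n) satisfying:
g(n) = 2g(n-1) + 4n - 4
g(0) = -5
First-order linear with linear forcing.
Homogeneous solution: g_h(n) = A·(2)^n.
Try particular g_p(n) = pn + q. Substituting:
  pn + q = 2(p(n-1) + q) + 4n - 4.
Matching the n-coefficient: p = 2p + 4 ⇒ p = -4.
Matching constants: q = -2p + 2q - 4 ⇒ q = -4.
General: g(n) = A·(2)^n - 4 n - 4.
Apply g(0) = -5: A - 4 = -5 ⇒ A = -1.
So g(n) = - 2^{n} - 4 n - 4.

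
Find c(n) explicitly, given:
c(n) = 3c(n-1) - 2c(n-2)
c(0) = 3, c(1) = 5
Characteristic equation: x² - 3x + 2 = 0, which factors as (x - (1))(x - (2)) = 0.
Roots r₁ = 1, r₂ = 2 (distinct).
General solution: c(n) = A·(1)^n + B·(2)^n.
From c(0) = 3: A + B = 3.
From c(1) = 5: A + 2B = 5.
Solving: A = 1, B = 2.
So c(n) = 2 \cdot 2^{n} + 1.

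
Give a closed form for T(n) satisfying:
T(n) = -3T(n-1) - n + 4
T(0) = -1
First-order linear with linear forcing.
Homogeneous solution: T_h(n) = A·(-3)^n.
Try particular T_p(n) = pn + q. Substituting:
  pn + q = -3(p(n-1) + q) - n + 4.
Matching the n-coefficient: p = -3p - 1 ⇒ p = - \frac{1}{4}.
Matching constants: q = 3p - 3q + 4 ⇒ q = \frac{13}{16}.
General: T(n) = A·(-3)^n - \frac{n}{4} + \frac{13}{16}.
Apply T(0) = -1: A + \frac{13}{16} = -1 ⇒ A = - \frac{29}{16}.
So T(n) = - \frac{29 \left(-3\right)^{n}}{16} - \frac{n}{4} + \frac{13}{16}.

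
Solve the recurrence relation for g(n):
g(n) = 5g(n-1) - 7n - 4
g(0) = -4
First-order linear with linear forcing.
Homogeneous solution: g_h(n) = A·(5)^n.
Try particular g_p(n) = pn + q. Substituting:
  pn + q = 5(p(n-1) + q) - 7n - 4.
Matching the n-coefficient: p = 5p - 7 ⇒ p = \frac{7}{4}.
Matching constants: q = -5p + 5q - 4 ⇒ q = \frac{51}{16}.
General: g(n) = A·(5)^n + \frac{7 n}{4} + \frac{51}{16}.
Apply g(0) = -4: A + \frac{51}{16} = -4 ⇒ A = - \frac{115}{16}.
So g(n) = - \frac{115 \cdot 5^{n}}{16} + \frac{7 n}{4} + \frac{51}{16}.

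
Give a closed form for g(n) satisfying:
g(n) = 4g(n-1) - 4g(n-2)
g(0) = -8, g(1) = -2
Characteristic equation: x² - 4x + 4 = 0, which is (x - (2))².
Repeated root r = 2.
General solution: g(n) = (A + Bn)·(2)^n.
From g(0) = -8: A = -8.
From g(1) = -2: (A + B)·(2) = -2 ⇒ B = 7.
So g(n) = \left(7 n - 8\right) \cdot (2)^n.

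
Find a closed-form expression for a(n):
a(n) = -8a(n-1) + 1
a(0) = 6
First-order linear non-homogeneous.
Homogeneous solution: a_h(n) = A·(-8)^n.
Try constant particular solution a_p = K: K = -8K + 1 ⇒ K = \frac{1}{9}.
General: a(n) = A·(-8)^n + \frac{1}{9}.
Apply a(0) = 6: A + \frac{1}{9} = 6 ⇒ A = \frac{53}{9}.
So a(n) = \frac{53 \left(-8\right)^{n}}{9} + \frac{1}{9}.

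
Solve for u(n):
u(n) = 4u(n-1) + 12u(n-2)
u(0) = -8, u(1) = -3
Characteristic equation: x² - 4x - 12 = 0, which factors as (x - (-2))(x - (6)) = 0.
Roots r₁ = -2, r₂ = 6 (distinct).
General solution: u(n) = A·(-2)^n + B·(6)^n.
From u(0) = -8: A + B = -8.
From u(1) = -3: -2A + 6B = -3.
Solving: A = - \frac{45}{8}, B = - \frac{19}{8}.
So u(n) = - \frac{45 \left(-2\right)^{n}}{8} - \frac{19 \cdot 6^{n}}{8}.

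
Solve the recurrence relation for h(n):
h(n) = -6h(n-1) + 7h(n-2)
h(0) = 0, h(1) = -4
Characteristic equation: x² + 6x - 7 = 0, which factors as (x - (1))(x - (-7)) = 0.
Roots r₁ = 1, r₂ = -7 (distinct).
General solution: h(n) = A·(1)^n + B·(-7)^n.
From h(0) = 0: A + B = 0.
From h(1) = -4: A - 7B = -4.
Solving: A = - \frac{1}{2}, B = \frac{1}{2}.
So h(n) = \frac{\left(-7\right)^{n}}{2} - \frac{1}{2}.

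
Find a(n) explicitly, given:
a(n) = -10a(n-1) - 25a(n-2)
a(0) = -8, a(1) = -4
Characteristic equation: x² + 10x + 25 = 0, which is (x - (-5))².
Repeated root r = -5.
General solution: a(n) = (A + Bn)·(-5)^n.
From a(0) = -8: A = -8.
From a(1) = -4: (A + B)·(-5) = -4 ⇒ B = \frac{44}{5}.
So a(n) = \left(\frac{44 n}{5} - 8\right) \cdot (-5)^n.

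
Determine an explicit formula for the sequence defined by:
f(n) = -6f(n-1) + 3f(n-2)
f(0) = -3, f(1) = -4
Characteristic equation: x² + 6x - 3 = 0.
Discriminant Δ = (-6)² + 4·(3) = 48.
Roots r₁,₂ = (-6 ± √48)/2, so r₁ = -3 + 2 \sqrt{3}, r₂ = - 2 \sqrt{3} - 3.
General solution: f(n) = A·r₁^n + B·r₂^n.
From the initial conditions, A + B = -3 and r₁A + r₂B = -4.
Since r₁ - r₂ = √48: A = (-4 - (-3)r₂)/√48 = - \frac{13 \sqrt{3}}{12} - \frac{3}{2}, and B = -3 - A = - \frac{3}{2} + \frac{13 \sqrt{3}}{12}.
So f(n) = \left(- \frac{13 \sqrt{3}}{12} - \frac{3}{2}\right)\left(-3 + 2 \sqrt{3}\right)^n + \left(- \frac{3}{2} + \frac{13 \sqrt{3}}{12}\right)\left(- 2 \sqrt{3} - 3\right)^n.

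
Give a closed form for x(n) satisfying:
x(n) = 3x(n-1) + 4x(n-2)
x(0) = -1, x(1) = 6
Characteristic equation: x² - 3x - 4 = 0, which factors as (x - (-1))(x - (4)) = 0.
Roots r₁ = -1, r₂ = 4 (distinct).
General solution: x(n) = A·(-1)^n + B·(4)^n.
From x(0) = -1: A + B = -1.
From x(1) = 6: -A + 4B = 6.
Solving: A = -2, B = 1.
So x(n) = - 2 \left(-1\right)^{n} + 4^{n}.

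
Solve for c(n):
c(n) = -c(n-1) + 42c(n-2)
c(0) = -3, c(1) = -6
Characteristic equation: x² + x - 42 = 0, which factors as (x - (-7))(x - (6)) = 0.
Roots r₁ = -7, r₂ = 6 (distinct).
General solution: c(n) = A·(-7)^n + B·(6)^n.
From c(0) = -3: A + B = -3.
From c(1) = -6: -7A + 6B = -6.
Solving: A = - \frac{12}{13}, B = - \frac{27}{13}.
So c(n) = - \frac{12 \left(-7\right)^{n}}{13} - \frac{27 \cdot 6^{n}}{13}.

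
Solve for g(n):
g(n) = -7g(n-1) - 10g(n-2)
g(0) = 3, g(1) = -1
Characteristic equation: x² + 7x + 10 = 0, which factors as (x - (-2))(x - (-5)) = 0.
Roots r₁ = -2, r₂ = -5 (distinct).
General solution: g(n) = A·(-2)^n + B·(-5)^n.
From g(0) = 3: A + B = 3.
From g(1) = -1: -2A - 5B = -1.
Solving: A = \frac{14}{3}, B = - \frac{5}{3}.
So g(n) = \frac{14 \left(-2\right)^{n}}{3} - \frac{5 \left(-5\right)^{n}}{3}.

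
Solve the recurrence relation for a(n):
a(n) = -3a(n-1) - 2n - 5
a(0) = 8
First-order linear with linear forcing.
Homogeneous solution: a_h(n) = A·(-3)^n.
Try particular a_p(n) = pn + q. Substituting:
  pn + q = -3(p(n-1) + q) - 2n - 5.
Matching the n-coefficient: p = -3p - 2 ⇒ p = - \frac{1}{2}.
Matching constants: q = 3p - 3q - 5 ⇒ q = - \frac{13}{8}.
General: a(n) = A·(-3)^n - \frac{n}{2} - \frac{13}{8}.
Apply a(0) = 8: A - \frac{13}{8} = 8 ⇒ A = \frac{77}{8}.
So a(n) = \frac{77 \left(-3\right)^{n}}{8} - \frac{n}{2} - \frac{13}{8}.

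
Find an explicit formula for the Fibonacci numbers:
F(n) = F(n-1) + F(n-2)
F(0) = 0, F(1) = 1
This is the Fibonacci sequence.
Characteristic equation: x² - x - 1 = 0; roots r₁ = \frac{1}{2} + \frac{\sqrt{5}}{2}, r₂ = \frac{1}{2} - \frac{\sqrt{5}}{2}.
General: F(n) = A·r₁^n + B·r₂^n. Solving with F(0)=0, F(1)=1 gives A = \frac{\sqrt{5}}{5}, B = - \frac{\sqrt{5}}{5}.
So F(n) = \frac{2^{- n} \sqrt{5} \left(- \left(1 - \sqrt{5}\right)^{n} + \left(1 + \sqrt{5}\right)^{n}\right)}{5}.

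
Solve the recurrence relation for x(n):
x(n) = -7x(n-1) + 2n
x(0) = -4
First-order linear with linear forcing.
Homogeneous solution: x_h(n) = A·(-7)^n.
Try particular x_p(n) = pn + q. Substituting:
  pn + q = -7(p(n-1) + q) + 2n.
Matching the n-coefficient: p = -7p + 2 ⇒ p = \frac{1}{4}.
Matching constants: q = 7p - 7q ⇒ q = \frac{7}{32}.
General: x(n) = A·(-7)^n + \frac{n}{4} + \frac{7}{32}.
Apply x(0) = -4: A + \frac{7}{32} = -4 ⇒ A = - \frac{135}{32}.
So x(n) = - \frac{135 \left(-7\right)^{n}}{32} + \frac{n}{4} + \frac{7}{32}.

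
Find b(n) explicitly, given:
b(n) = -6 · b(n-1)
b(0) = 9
Pure geometric recurrence with ratio -6.
By induction b(n) = b(0) · (-6)^n = 9 \left(-6\right)^{n}.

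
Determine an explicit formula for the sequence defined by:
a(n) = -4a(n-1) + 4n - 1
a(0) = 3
First-order linear with linear forcing.
Homogeneous solution: a_h(n) = A·(-4)^n.
Try particular a_p(n) = pn + q. Substituting:
  pn + q = -4(p(n-1) + q) + 4n - 1.
Matching the n-coefficient: p = -4p + 4 ⇒ p = \frac{4}{5}.
Matching constants: q = 4p - 4q - 1 ⇒ q = \frac{11}{25}.
General: a(n) = A·(-4)^n + \frac{4 n}{5} + \frac{11}{25}.
Apply a(0) = 3: A + \frac{11}{25} = 3 ⇒ A = \frac{64}{25}.
So a(n) = \frac{64 \left(-4\right)^{n}}{25} + \frac{4 n}{5} + \frac{11}{25}.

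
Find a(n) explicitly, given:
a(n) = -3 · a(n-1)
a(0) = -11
Pure geometric recurrence with ratio -3.
By induction a(n) = a(0) · (-3)^n = - 11 \left(-3\right)^{n}.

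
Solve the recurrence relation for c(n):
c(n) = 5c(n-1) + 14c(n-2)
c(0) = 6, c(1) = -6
Characteristic equation: x² - 5x - 14 = 0, which factors as (x - (-2))(x - (7)) = 0.
Roots r₁ = -2, r₂ = 7 (distinct).
General solution: c(n) = A·(-2)^n + B·(7)^n.
From c(0) = 6: A + B = 6.
From c(1) = -6: -2A + 7B = -6.
Solving: A = \frac{16}{3}, B = \frac{2}{3}.
So c(n) = \frac{16 \left(-2\right)^{n}}{3} + \frac{2 \cdot 7^{n}}{3}.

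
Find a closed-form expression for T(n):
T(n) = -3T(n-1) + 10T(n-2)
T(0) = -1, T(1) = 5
Characteristic equation: x² + 3x - 10 = 0, which factors as (x - (-5))(x - (2)) = 0.
Roots r₁ = -5, r₂ = 2 (distinct).
General solution: T(n) = A·(-5)^n + B·(2)^n.
From T(0) = -1: A + B = -1.
From T(1) = 5: -5A + 2B = 5.
Solving: A = -1, B = 0.
So T(n) = - \left(-5\right)^{n}.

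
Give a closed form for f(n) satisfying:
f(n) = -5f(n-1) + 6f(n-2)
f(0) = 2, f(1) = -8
Characteristic equation: x² + 5x - 6 = 0, which factors as (x - (1))(x - (-6)) = 0.
Roots r₁ = 1, r₂ = -6 (distinct).
General solution: f(n) = A·(1)^n + B·(-6)^n.
From f(0) = 2: A + B = 2.
From f(1) = -8: A - 6B = -8.
Solving: A = \frac{4}{7}, B = \frac{10}{7}.
So f(n) = \frac{10 \left(-6\right)^{n}}{7} + \frac{4}{7}.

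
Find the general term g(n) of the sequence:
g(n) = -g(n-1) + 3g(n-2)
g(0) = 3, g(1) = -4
Characteristic equation: x² + x - 3 = 0.
Discriminant Δ = (-1)² + 4·(3) = 13.
Roots r₁,₂ = (-1 ± √13)/2, so r₁ = - \frac{1}{2} + \frac{\sqrt{13}}{2}, r₂ = - \frac{\sqrt{13}}{2} - \frac{1}{2}.
General solution: g(n) = A·r₁^n + B·r₂^n.
From the initial conditions, A + B = 3 and r₁A + r₂B = -4.
Since r₁ - r₂ = √13: A = (-4 - (3)r₂)/√13 = \frac{3}{2} - \frac{5 \sqrt{13}}{26}, and B = 3 - A = \frac{5 \sqrt{13}}{26} + \frac{3}{2}.
So g(n) = \left(\frac{3}{2} - \frac{5 \sqrt{13}}{26}\right)\left(- \frac{1}{2} + \frac{\sqrt{13}}{2}\right)^n + \left(\frac{5 \sqrt{13}}{26} + \frac{3}{2}\right)\left(- \frac{\sqrt{13}}{2} - \frac{1}{2}\right)^n.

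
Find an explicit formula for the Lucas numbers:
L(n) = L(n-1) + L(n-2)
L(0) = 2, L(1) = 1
This is the Lucas sequence.
Characteristic equation: x² - x - 1 = 0; roots r₁ = \frac{1}{2} + \frac{\sqrt{5}}{2}, r₂ = \frac{1}{2} - \frac{\sqrt{5}}{2}.
General: L(n) = A·r₁^n + B·r₂^n. Solving with L(0)=2, L(1)=1 gives A = 1, B = 1.
So L(n) = 2^{- n} \left(\left(1 - \sqrt{5}\right)^{n} + \left(1 + \sqrt{5}\right)^{n}\right).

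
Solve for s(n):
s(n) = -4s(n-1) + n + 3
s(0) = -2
First-order linear with linear forcing.
Homogeneous solution: s_h(n) = A·(-4)^n.
Try particular s_p(n) = pn + q. Substituting:
  pn + q = -4(p(n-1) + q) + n + 3.
Matching the n-coefficient: p = -4p + 1 ⇒ p = \frac{1}{5}.
Matching constants: q = 4p - 4q + 3 ⇒ q = \frac{19}{25}.
General: s(n) = A·(-4)^n + \frac{n}{5} + \frac{19}{25}.
Apply s(0) = -2: A + \frac{19}{25} = -2 ⇒ A = - \frac{69}{25}.
So s(n) = - \frac{69 \left(-4\right)^{n}}{25} + \frac{n}{5} + \frac{19}{25}.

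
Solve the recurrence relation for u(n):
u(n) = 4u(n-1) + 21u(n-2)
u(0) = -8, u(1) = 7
Characteristic equation: x² - 4x - 21 = 0, which factors as (x - (7))(x - (-3)) = 0.
Roots r₁ = 7, r₂ = -3 (distinct).
General solution: u(n) = A·(7)^n + B·(-3)^n.
From u(0) = -8: A + B = -8.
From u(1) = 7: 7A - 3B = 7.
Solving: A = - \frac{17}{10}, B = - \frac{63}{10}.
So u(n) = - \frac{63 \left(-3\right)^{n}}{10} - \frac{17 \cdot 7^{n}}{10}.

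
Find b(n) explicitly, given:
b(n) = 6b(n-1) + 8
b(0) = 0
First-order linear non-homogeneous.
Homogeneous solution: b_h(n) = A·(6)^n.
Try constant particular solution b_p = K: K = 6K + 8 ⇒ K = - \frac{8}{5}.
General: b(n) = A·(6)^n - \frac{8}{5}.
Apply b(0) = 0: A - \frac{8}{5} = 0 ⇒ A = \frac{8}{5}.
So b(n) = \frac{8 \cdot 6^{n}}{5} - \frac{8}{5}.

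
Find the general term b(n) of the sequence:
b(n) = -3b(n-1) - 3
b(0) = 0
First-order linear non-homogeneous.
Homogeneous solution: b_h(n) = A·(-3)^n.
Try constant particular solution b_p = K: K = -3K - 3 ⇒ K = - \frac{3}{4}.
General: b(n) = A·(-3)^n - \frac{3}{4}.
Apply b(0) = 0: A - \frac{3}{4} = 0 ⇒ A = \frac{3}{4}.
So b(n) = \frac{3 \left(-3\right)^{n}}{4} - \frac{3}{4}.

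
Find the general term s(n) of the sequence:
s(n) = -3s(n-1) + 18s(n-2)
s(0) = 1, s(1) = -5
Characteristic equation: x² + 3x - 18 = 0, which factors as (x - (3))(x - (-6)) = 0.
Roots r₁ = 3, r₂ = -6 (distinct).
General solution: s(n) = A·(3)^n + B·(-6)^n.
From s(0) = 1: A + B = 1.
From s(1) = -5: 3A - 6B = -5.
Solving: A = \frac{1}{9}, B = \frac{8}{9}.
So s(n) = \frac{8 \left(-6\right)^{n}}{9} + \frac{3^{n}}{9}.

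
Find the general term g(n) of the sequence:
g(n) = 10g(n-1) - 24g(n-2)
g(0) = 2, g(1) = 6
Characteristic equation: x² - 10x + 24 = 0, which factors as (x - (4))(x - (6)) = 0.
Roots r₁ = 4, r₂ = 6 (distinct).
General solution: g(n) = A·(4)^n + B·(6)^n.
From g(0) = 2: A + B = 2.
From g(1) = 6: 4A + 6B = 6.
Solving: A = 3, B = -1.
So g(n) = 3 \cdot 4^{n} - 6^{n}.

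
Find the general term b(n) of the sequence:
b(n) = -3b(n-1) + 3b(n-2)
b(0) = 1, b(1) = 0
Characteristic equation: x² + 3x - 3 = 0.
Discriminant Δ = (-3)² + 4·(3) = 21.
Roots r₁,₂ = (-3 ± √21)/2, so r₁ = - \frac{3}{2} + \frac{\sqrt{21}}{2}, r₂ = - \frac{\sqrt{21}}{2} - \frac{3}{2}.
General solution: b(n) = A·r₁^n + B·r₂^n.
From the initial conditions, A + B = 1 and r₁A + r₂B = 0.
Since r₁ - r₂ = √21: A = (0 - (1)r₂)/√21 = \frac{\sqrt{21}}{14} + \frac{1}{2}, and B = 1 - A = \frac{1}{2} - \frac{\sqrt{21}}{14}.
So b(n) = \left(\frac{\sqrt{21}}{14} + \frac{1}{2}\right)\left(- \frac{3}{2} + \frac{\sqrt{21}}{2}\right)^n + \left(\frac{1}{2} - \frac{\sqrt{21}}{14}\right)\left(- \frac{\sqrt{21}}{2} - \frac{3}{2}\right)^n.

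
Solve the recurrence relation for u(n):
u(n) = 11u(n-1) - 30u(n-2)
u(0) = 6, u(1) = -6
Characteristic equation: x² - 11x + 30 = 0, which factors as (x - (6))(x - (5)) = 0.
Roots r₁ = 6, r₂ = 5 (distinct).
General solution: u(n) = A·(6)^n + B·(5)^n.
From u(0) = 6: A + B = 6.
From u(1) = -6: 6A + 5B = -6.
Solving: A = -36, B = 42.
So u(n) = 42 \cdot 5^{n} - 36 \cdot 6^{n}.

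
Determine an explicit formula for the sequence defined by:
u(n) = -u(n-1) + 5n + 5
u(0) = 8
First-order linear with linear forcing.
Homogeneous solution: u_h(n) = A·(-1)^n.
Try particular u_p(n) = pn + q. Substituting:
  pn + q = -(p(n-1) + q) + 5n + 5.
Matching the n-coefficient: p = -p + 5 ⇒ p = \frac{5}{2}.
Matching constants: q = p - q + 5 ⇒ q = \frac{15}{4}.
General: u(n) = A·(-1)^n + \frac{5 n}{2} + \frac{15}{4}.
Apply u(0) = 8: A + \frac{15}{4} = 8 ⇒ A = \frac{17}{4}.
So u(n) = \frac{17 \left(-1\right)^{n}}{4} + \frac{5 n}{2} + \frac{15}{4}.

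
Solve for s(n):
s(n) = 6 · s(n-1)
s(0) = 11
Pure geometric recurrence with ratio 6.
By induction s(n) = s(0) · (6)^n = 11 \cdot 6^{n}.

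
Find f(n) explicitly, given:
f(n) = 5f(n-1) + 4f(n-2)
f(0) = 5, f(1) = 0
Characteristic equation: x² - 5x - 4 = 0.
Discriminant Δ = (5)² + 4·(4) = 41.
Roots r₁,₂ = (5 ± √41)/2, so r₁ = \frac{5}{2} + \frac{\sqrt{41}}{2}, r₂ = \frac{5}{2} - \frac{\sqrt{41}}{2}.
General solution: f(n) = A·r₁^n + B·r₂^n.
From the initial conditions, A + B = 5 and r₁A + r₂B = 0.
Since r₁ - r₂ = √41: A = (0 - (5)r₂)/√41 = \frac{5}{2} - \frac{25 \sqrt{41}}{82}, and B = 5 - A = \frac{25 \sqrt{41}}{82} + \frac{5}{2}.
So f(n) = \left(\frac{5}{2} - \frac{25 \sqrt{41}}{82}\right)\left(\frac{5}{2} + \frac{\sqrt{41}}{2}\right)^n + \left(\frac{25 \sqrt{41}}{82} + \frac{5}{2}\right)\left(\frac{5}{2} - \frac{\sqrt{41}}{2}\right)^n.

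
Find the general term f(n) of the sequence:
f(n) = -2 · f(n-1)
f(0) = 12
Pure geometric recurrence with ratio -2.
By induction f(n) = f(0) · (-2)^n = 12 \left(-2\right)^{n}.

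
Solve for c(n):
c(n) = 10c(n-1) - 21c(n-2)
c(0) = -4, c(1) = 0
Characteristic equation: x² - 10x + 21 = 0, which factors as (x - (7))(x - (3)) = 0.
Roots r₁ = 7, r₂ = 3 (distinct).
General solution: c(n) = A·(7)^n + B·(3)^n.
From c(0) = -4: A + B = -4.
From c(1) = 0: 7A + 3B = 0.
Solving: A = 3, B = -7.
So c(n) = - 7 \cdot 3^{n} + 3 \cdot 7^{n}.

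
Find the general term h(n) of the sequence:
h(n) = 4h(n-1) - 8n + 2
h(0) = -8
First-order linear with linear forcing.
Homogeneous solution: h_h(n) = A·(4)^n.
Try particular h_p(n) = pn + q. Substituting:
  pn + q = 4(p(n-1) + q) - 8n + 2.
Matching the n-coefficient: p = 4p - 8 ⇒ p = \frac{8}{3}.
Matching constants: q = -4p + 4q + 2 ⇒ q = \frac{26}{9}.
General: h(n) = A·(4)^n + \frac{8 n}{3} + \frac{26}{9}.
Apply h(0) = -8: A + \frac{26}{9} = -8 ⇒ A = - \frac{98}{9}.
So h(n) = - \frac{98 \cdot 4^{n}}{9} + \frac{8 n}{3} + \frac{26}{9}.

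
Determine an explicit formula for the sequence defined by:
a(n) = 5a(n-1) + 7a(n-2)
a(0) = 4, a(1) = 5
Characteristic equation: x² - 5x - 7 = 0.
Discriminant Δ = (5)² + 4·(7) = 53.
Roots r₁,₂ = (5 ± √53)/2, so r₁ = \frac{5}{2} + \frac{\sqrt{53}}{2}, r₂ = \frac{5}{2} - \frac{\sqrt{53}}{2}.
General solution: a(n) = A·r₁^n + B·r₂^n.
From the initial conditions, A + B = 4 and r₁A + r₂B = 5.
Since r₁ - r₂ = √53: A = (5 - (4)r₂)/√53 = 2 - \frac{5 \sqrt{53}}{53}, and B = 4 - A = \frac{5 \sqrt{53}}{53} + 2.
So a(n) = \left(2 - \frac{5 \sqrt{53}}{53}\right)\left(\frac{5}{2} + \frac{\sqrt{53}}{2}\right)^n + \left(\frac{5 \sqrt{53}}{53} + 2\right)\left(\frac{5}{2} - \frac{\sqrt{53}}{2}\right)^n.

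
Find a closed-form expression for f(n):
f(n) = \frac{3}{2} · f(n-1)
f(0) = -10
Pure geometric recurrence with ratio \frac{3}{2}.
By induction f(n) = f(0) · (\frac{3}{2})^n = - 10 \left(\frac{3}{2}\right)^{n}.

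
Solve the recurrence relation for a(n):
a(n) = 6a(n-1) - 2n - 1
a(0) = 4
First-order linear with linear forcing.
Homogeneous solution: a_h(n) = A·(6)^n.
Try particular a_p(n) = pn + q. Substituting:
  pn + q = 6(p(n-1) + q) - 2n - 1.
Matching the n-coefficient: p = 6p - 2 ⇒ p = \frac{2}{5}.
Matching constants: q = -6p + 6q - 1 ⇒ q = \frac{17}{25}.
General: a(n) = A·(6)^n + \frac{2 n}{5} + \frac{17}{25}.
Apply a(0) = 4: A + \frac{17}{25} = 4 ⇒ A = \frac{83}{25}.
So a(n) = \frac{83 \cdot 6^{n}}{25} + \frac{2 n}{5} + \frac{17}{25}.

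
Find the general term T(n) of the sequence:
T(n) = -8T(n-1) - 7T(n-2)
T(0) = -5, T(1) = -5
Characteristic equation: x² + 8x + 7 = 0, which factors as (x - (-7))(x - (-1)) = 0.
Roots r₁ = -7, r₂ = -1 (distinct).
General solution: T(n) = A·(-7)^n + B·(-1)^n.
From T(0) = -5: A + B = -5.
From T(1) = -5: -7A - B = -5.
Solving: A = \frac{5}{3}, B = - \frac{20}{3}.
So T(n) = - \frac{20 \left(-1\right)^{n}}{3} + \frac{5 \left(-7\right)^{n}}{3}.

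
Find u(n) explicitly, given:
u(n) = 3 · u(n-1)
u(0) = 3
Pure geometric recurrence with ratio 3.
By induction u(n) = u(0) · (3)^n = 3 \cdot 3^{n}.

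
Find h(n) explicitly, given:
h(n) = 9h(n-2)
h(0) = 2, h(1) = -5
Characteristic equation: x² - 9 = 0, which factors as (x - (-3))(x - (3)) = 0.
Roots r₁ = -3, r₂ = 3 (distinct).
General solution: h(n) = A·(-3)^n + B·(3)^n.
From h(0) = 2: A + B = 2.
From h(1) = -5: -3A + 3B = -5.
Solving: A = \frac{11}{6}, B = \frac{1}{6}.
So h(n) = \frac{11 \left(-3\right)^{n}}{6} + \frac{3^{n}}{6}.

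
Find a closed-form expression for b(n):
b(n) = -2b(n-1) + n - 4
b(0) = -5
First-order linear with linear forcing.
Homogeneous solution: b_h(n) = A·(-2)^n.
Try particular b_p(n) = pn + q. Substituting:
  pn + q = -2(p(n-1) + q) + n - 4.
Matching the n-coefficient: p = -2p + 1 ⇒ p = \frac{1}{3}.
Matching constants: q = 2p - 2q - 4 ⇒ q = - \frac{10}{9}.
General: b(n) = A·(-2)^n + \frac{n}{3} - \frac{10}{9}.
Apply b(0) = -5: A - \frac{10}{9} = -5 ⇒ A = - \frac{35}{9}.
So b(n) = - \frac{35 \left(-2\right)^{n}}{9} + \frac{n}{3} - \frac{10}{9}.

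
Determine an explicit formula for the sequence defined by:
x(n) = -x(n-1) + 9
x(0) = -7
First-order linear non-homogeneous.
Homogeneous solution: x_h(n) = A·(-1)^n.
Try constant particular solution x_p = K: K = -K + 9 ⇒ K = \frac{9}{2}.
General: x(n) = A·(-1)^n + \frac{9}{2}.
Apply x(0) = -7: A + \frac{9}{2} = -7 ⇒ A = - \frac{23}{2}.
So x(n) = \frac{9}{2} - \frac{23 \left(-1\right)^{n}}{2}.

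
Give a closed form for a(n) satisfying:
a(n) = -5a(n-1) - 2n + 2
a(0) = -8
First-order linear with linear forcing.
Homogeneous solution: a_h(n) = A·(-5)^n.
Try particular a_p(n) = pn + q. Substituting:
  pn + q = -5(p(n-1) + q) - 2n + 2.
Matching the n-coefficient: p = -5p - 2 ⇒ p = - \frac{1}{3}.
Matching constants: q = 5p - 5q + 2 ⇒ q = \frac{1}{18}.
General: a(n) = A·(-5)^n - \frac{n}{3} + \frac{1}{18}.
Apply a(0) = -8: A + \frac{1}{18} = -8 ⇒ A = - \frac{145}{18}.
So a(n) = - \frac{145 \left(-5\right)^{n}}{18} - \frac{n}{3} + \frac{1}{18}.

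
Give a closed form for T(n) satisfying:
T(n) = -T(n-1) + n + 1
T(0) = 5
First-order linear with linear forcing.
Homogeneous solution: T_h(n) = A·(-1)^n.
Try particular T_p(n) = pn + q. Substituting:
  pn + q = -(p(n-1) + q) + n + 1.
Matching the n-coefficient: p = -p + 1 ⇒ p = \frac{1}{2}.
Matching constants: q = p - q + 1 ⇒ q = \frac{3}{4}.
General: T(n) = A·(-1)^n + \frac{n}{2} + \frac{3}{4}.
Apply T(0) = 5: A + \frac{3}{4} = 5 ⇒ A = \frac{17}{4}.
So T(n) = \frac{17 \left(-1\right)^{n}}{4} + \frac{n}{2} + \frac{3}{4}.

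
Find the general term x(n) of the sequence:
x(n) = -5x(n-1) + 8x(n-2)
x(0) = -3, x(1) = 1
Characteristic equation: x² + 5x - 8 = 0.
Discriminant Δ = (-5)² + 4·(8) = 57.
Roots r₁,₂ = (-5 ± √57)/2, so r₁ = - \frac{5}{2} + \frac{\sqrt{57}}{2}, r₂ = - \frac{\sqrt{57}}{2} - \frac{5}{2}.
General solution: x(n) = A·r₁^n + B·r₂^n.
From the initial conditions, A + B = -3 and r₁A + r₂B = 1.
Since r₁ - r₂ = √57: A = (1 - (-3)r₂)/√57 = - \frac{3}{2} - \frac{13 \sqrt{57}}{114}, and B = -3 - A = - \frac{3}{2} + \frac{13 \sqrt{57}}{114}.
So x(n) = \left(- \frac{3}{2} - \frac{13 \sqrt{57}}{114}\right)\left(- \frac{5}{2} + \frac{\sqrt{57}}{2}\right)^n + \left(- \frac{3}{2} + \frac{13 \sqrt{57}}{114}\right)\left(- \frac{\sqrt{57}}{2} - \frac{5}{2}\right)^n.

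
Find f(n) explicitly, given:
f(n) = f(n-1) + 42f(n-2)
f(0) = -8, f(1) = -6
Characteristic equation: x² - x - 42 = 0, which factors as (x - (7))(x - (-6)) = 0.
Roots r₁ = 7, r₂ = -6 (distinct).
General solution: f(n) = A·(7)^n + B·(-6)^n.
From f(0) = -8: A + B = -8.
From f(1) = -6: 7A - 6B = -6.
Solving: A = - \frac{54}{13}, B = - \frac{50}{13}.
So f(n) = - \frac{50 \left(-6\right)^{n}}{13} - \frac{54 \cdot 7^{n}}{13}.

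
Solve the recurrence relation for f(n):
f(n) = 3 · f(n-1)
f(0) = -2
Pure geometric recurrence with ratio 3.
By induction f(n) = f(0) · (3)^n = - 2 \cdot 3^{n}.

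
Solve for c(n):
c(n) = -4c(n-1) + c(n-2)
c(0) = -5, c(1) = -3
Characteristic equation: x² + 4x - 1 = 0.
Discriminant Δ = (-4)² + 4·(1) = 20.
Roots r₁,₂ = (-4 ± √20)/2, so r₁ = -2 + \sqrt{5}, r₂ = - \sqrt{5} - 2.
General solution: c(n) = A·r₁^n + B·r₂^n.
From the initial conditions, A + B = -5 and r₁A + r₂B = -3.
Since r₁ - r₂ = √20: A = (-3 - (-5)r₂)/√20 = - \frac{13 \sqrt{5}}{10} - \frac{5}{2}, and B = -5 - A = - \frac{5}{2} + \frac{13 \sqrt{5}}{10}.
So c(n) = \left(- \frac{13 \sqrt{5}}{10} - \frac{5}{2}\right)\left(-2 + \sqrt{5}\right)^n + \left(- \frac{5}{2} + \frac{13 \sqrt{5}}{10}\right)\left(- \sqrt{5} - 2\right)^n.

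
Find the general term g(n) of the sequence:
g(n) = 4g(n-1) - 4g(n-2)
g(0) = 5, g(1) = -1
Characteristic equation: x² - 4x + 4 = 0, which is (x - (2))².
Repeated root r = 2.
General solution: g(n) = (A + Bn)·(2)^n.
From g(0) = 5: A = 5.
From g(1) = -1: (A + B)·(2) = -1 ⇒ B = - \frac{11}{2}.
So g(n) = \left(5 - \frac{11 n}{2}\right) \cdot (2)^n.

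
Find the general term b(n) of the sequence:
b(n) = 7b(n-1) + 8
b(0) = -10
First-order linear non-homogeneous.
Homogeneous solution: b_h(n) = A·(7)^n.
Try constant particular solution b_p = K: K = 7K + 8 ⇒ K = - \frac{4}{3}.
General: b(n) = A·(7)^n - \frac{4}{3}.
Apply b(0) = -10: A - \frac{4}{3} = -10 ⇒ A = - \frac{26}{3}.
So b(n) = - \frac{26 \cdot 7^{n}}{3} - \frac{4}{3}.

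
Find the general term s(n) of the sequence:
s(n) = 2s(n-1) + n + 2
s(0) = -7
First-order linear with linear forcing.
Homogeneous solution: s_h(n) = A·(2)^n.
Try particular s_p(n) = pn + q. Substituting:
  pn + q = 2(p(n-1) + q) + n + 2.
Matching the n-coefficient: p = 2p + 1 ⇒ p = -1.
Matching constants: q = -2p + 2q + 2 ⇒ q = -4.
General: s(n) = A·(2)^n - n - 4.
Apply s(0) = -7: A - 4 = -7 ⇒ A = -3.
So s(n) = - 3 \cdot 2^{n} - n - 4.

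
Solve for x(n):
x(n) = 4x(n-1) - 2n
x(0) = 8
First-order linear with linear forcing.
Homogeneous solution: x_h(n) = A·(4)^n.
Try particular x_p(n) = pn + q. Substituting:
  pn + q = 4(p(n-1) + q) - 2n.
Matching the n-coefficient: p = 4p - 2 ⇒ p = \frac{2}{3}.
Matching constants: q = -4p + 4q ⇒ q = \frac{8}{9}.
General: x(n) = A·(4)^n + \frac{2 n}{3} + \frac{8}{9}.
Apply x(0) = 8: A + \frac{8}{9} = 8 ⇒ A = \frac{64}{9}.
So x(n) = \frac{64 \cdot 4^{n}}{9} + \frac{2 n}{3} + \frac{8}{9}.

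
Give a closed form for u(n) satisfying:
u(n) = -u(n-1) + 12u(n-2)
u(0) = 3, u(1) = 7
Characteristic equation: x² + x - 12 = 0, which factors as (x - (3))(x - (-4)) = 0.
Roots r₁ = 3, r₂ = -4 (distinct).
General solution: u(n) = A·(3)^n + B·(-4)^n.
From u(0) = 3: A + B = 3.
From u(1) = 7: 3A - 4B = 7.
Solving: A = \frac{19}{7}, B = \frac{2}{7}.
So u(n) = \frac{2 \left(-4\right)^{n}}{7} + \frac{19 \cdot 3^{n}}{7}.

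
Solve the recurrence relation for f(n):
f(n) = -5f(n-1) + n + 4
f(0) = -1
First-order linear with linear forcing.
Homogeneous solution: f_h(n) = A·(-5)^n.
Try particular f_p(n) = pn + q. Substituting:
  pn + q = -5(p(n-1) + q) + n + 4.
Matching the n-coefficient: p = -5p + 1 ⇒ p = \frac{1}{6}.
Matching constants: q = 5p - 5q + 4 ⇒ q = \frac{29}{36}.
General: f(n) = A·(-5)^n + \frac{n}{6} + \frac{29}{36}.
Apply f(0) = -1: A + \frac{29}{36} = -1 ⇒ A = - \frac{65}{36}.
So f(n) = - \frac{65 \left(-5\right)^{n}}{36} + \frac{n}{6} + \frac{29}{36}.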